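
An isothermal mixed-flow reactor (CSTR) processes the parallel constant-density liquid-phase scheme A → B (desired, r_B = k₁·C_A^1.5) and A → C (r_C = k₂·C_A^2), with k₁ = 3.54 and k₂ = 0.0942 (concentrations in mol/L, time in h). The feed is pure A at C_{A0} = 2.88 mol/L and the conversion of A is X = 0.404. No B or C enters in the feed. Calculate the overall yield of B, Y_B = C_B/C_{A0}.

Exit C_A = C_{A0}(1−X) = 2.88×0.596 = 1.716 mol/L.
In a CSTR the entire volume is at exit conditions, so r_B = 3.54×1.716^1.5 = 7.961 and r_C = 0.0942×1.716^2 = 0.2775.
Fraction of consumed A going to B: r_B/(r_B+r_C) = 0.9663.
C_B = 0.9663·C_{A0}·X = 0.9663×2.88×0.404 = 1.12 mol/L; Y_B = C_B/C_{A0} = 0.390.

0.390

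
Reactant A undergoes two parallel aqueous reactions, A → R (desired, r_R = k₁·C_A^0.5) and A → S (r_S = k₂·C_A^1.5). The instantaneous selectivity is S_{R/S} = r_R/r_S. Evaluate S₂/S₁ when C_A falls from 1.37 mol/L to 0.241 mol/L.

5.68

S_{R/S} = (k₁/k₂)·C_A⁻¹, so S₂/S₁ = (C_{A,2}/C_{A,1})⁻¹.
= 1.37/0.241 = 5.68.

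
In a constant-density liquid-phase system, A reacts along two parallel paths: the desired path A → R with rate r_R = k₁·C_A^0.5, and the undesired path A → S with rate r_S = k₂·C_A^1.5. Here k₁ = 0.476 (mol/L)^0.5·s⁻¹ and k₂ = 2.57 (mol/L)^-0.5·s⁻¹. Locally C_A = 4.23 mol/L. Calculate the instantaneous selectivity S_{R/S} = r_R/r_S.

S_{R/S} = r_R/r_S = (k₁·C_A^0.5)/(k₂·C_A^1.5) = (k₁/k₂)·C_A⁻¹.
= (0.476×4.230^0.5) / (2.57×4.230^1.5) = 0.9790/22.36 = 0.0438.
The undesired path is higher order in A, so low C_A (CSTR or dilute feed) favours R.

0.0438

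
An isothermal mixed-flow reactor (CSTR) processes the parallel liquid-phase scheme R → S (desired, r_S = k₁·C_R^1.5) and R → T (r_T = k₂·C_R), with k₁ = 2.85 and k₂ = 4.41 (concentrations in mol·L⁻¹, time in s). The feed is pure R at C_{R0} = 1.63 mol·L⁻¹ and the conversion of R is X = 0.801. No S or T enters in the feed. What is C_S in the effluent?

Exit C_R = C_{R0}(1−X) = 1.63×0.199 = 0.3244 mol·L⁻¹.
In a CSTR the entire volume is at exit conditions, so r_S = 2.85×0.3244^1.5 = 0.5265 and r_T = 4.41×0.3244 = 1.430.
Fraction of consumed R going to S: r_S/(r_S+r_T) = 0.2690.
C_S = 0.2690·C_{R0}·X = 0.2690×1.63×0.801 = 0.351 mol·L⁻¹.

0.351 mol·L⁻¹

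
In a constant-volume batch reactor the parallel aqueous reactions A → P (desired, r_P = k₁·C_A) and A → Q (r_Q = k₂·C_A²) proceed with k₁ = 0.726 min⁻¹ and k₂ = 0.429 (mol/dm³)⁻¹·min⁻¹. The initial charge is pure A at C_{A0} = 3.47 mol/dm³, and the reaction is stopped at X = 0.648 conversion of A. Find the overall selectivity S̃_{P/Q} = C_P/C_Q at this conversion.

C_A = C_{A0}(1−X) = 1.221 mol/dm³.
Along a PFR/batch, dC_P/dC_A = −r_P/(r_P+r_Q) = −k₁/(k₁+k₂·C_A).
Integrating from C_{A0} to C_A: C_P = (0.726/0.429)·ln[(0.726+0.429·3.47)/(0.726+0.429·1.22)] = 1.692·ln(2.215/1.250) = 0.9679 mol/dm³.
C_Q = (C_{A0}−C_A)−C_P = 1.281 mol/dm³; S̃_{P/Q} = 0.9679/1.281 = 0.756.

0.756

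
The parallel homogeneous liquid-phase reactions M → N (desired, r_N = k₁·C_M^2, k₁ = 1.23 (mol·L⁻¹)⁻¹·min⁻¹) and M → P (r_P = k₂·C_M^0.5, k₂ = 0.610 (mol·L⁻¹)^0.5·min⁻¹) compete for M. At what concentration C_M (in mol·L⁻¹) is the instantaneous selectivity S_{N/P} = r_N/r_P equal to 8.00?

S_{N/P} = (k₁/k₂)·C_M^1.5 ⇒ C_M = (S·k₂/k₁)^(1/1.5).
= (8.00×0.610/1.23)^(0.6667) = (3.967)^(0.6667) = 2.51 mol·L⁻¹.

2.51 mol·L⁻¹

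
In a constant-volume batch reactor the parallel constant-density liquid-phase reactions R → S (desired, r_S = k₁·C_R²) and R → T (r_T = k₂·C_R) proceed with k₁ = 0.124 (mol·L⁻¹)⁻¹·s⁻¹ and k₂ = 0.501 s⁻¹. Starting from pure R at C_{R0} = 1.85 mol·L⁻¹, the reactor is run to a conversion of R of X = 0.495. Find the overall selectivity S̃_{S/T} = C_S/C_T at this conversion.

C_R = C_{R0}(1−X) = 0.9343 mol·L⁻¹.
Along a PFR/batch, dC_T/dC_R = −r_T/(r_S+r_T) = −k₂/(k₂+k₁·C_R).
Integrating from C_{R0} to C_R: C_T = (0.501/0.124)·ln[(0.501+0.124·1.85)/(0.501+0.124·0.934)] = 4.040·ln(0.7304/0.6168) = 0.6827 mol·L⁻¹.
Then C_S = (C_{R0}−C_R) − C_T = 0.9158 − 0.6827 = 0.2331 mol·L⁻¹.
S̃_{S/T} = C_S/C_T = 0.2331/0.6827 = 0.341.

0.341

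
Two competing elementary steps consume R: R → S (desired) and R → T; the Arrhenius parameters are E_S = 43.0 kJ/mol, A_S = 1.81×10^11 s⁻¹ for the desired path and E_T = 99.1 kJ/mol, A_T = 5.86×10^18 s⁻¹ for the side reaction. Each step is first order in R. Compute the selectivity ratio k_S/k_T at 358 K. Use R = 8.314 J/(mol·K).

Since both paths have the same order in R, the concentration cancels and S_{S/T} = k_S/k_T = (A_S/A_T)·exp[(E_T−E_S)/(RT)].
(E_T−E_S)/(RT) = (99.1−43.0)×10³/(8.314×358) = 56100/2976 = 18.85.
k_S/k_T = (1.81×10^11/5.86×10^18)·exp(18.85) = 3.089×10^-8 × 1.533×10^8 = 4.74.

4.74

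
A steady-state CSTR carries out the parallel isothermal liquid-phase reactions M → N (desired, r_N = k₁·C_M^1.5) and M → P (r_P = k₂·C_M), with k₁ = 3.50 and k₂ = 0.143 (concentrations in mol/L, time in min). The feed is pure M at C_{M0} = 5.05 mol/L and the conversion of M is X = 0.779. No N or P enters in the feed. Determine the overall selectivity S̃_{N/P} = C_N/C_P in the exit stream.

25.9

Exit C_M = C_{M0}(1−X) = 5.05×0.221 = 1.116 mol/L.
A CSTR operates uniformly at the exit composition, giving r_N = 4.127 and r_P = 0.1596 (each k·C_M^n at C_M = 1.116).
Overall selectivity = C_N/C_P = r_Nτ/(r_Pτ) = r_N/r_P = 25.9.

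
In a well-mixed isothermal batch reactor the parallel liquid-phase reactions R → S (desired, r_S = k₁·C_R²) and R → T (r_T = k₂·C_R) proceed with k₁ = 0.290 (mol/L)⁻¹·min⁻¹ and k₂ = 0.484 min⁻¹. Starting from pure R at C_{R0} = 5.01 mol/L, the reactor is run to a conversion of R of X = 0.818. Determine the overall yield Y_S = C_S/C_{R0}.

C_R = C_{R0}(1−X) = 0.9118 mol/L.
Along a PFR/batch, dC_T/dC_R = −r_T/(r_S+r_T) = −k₂/(k₂+k₁·C_R).
Integrating from C_{R0} to C_R: C_T = (0.484/0.290)·ln[(0.484+0.290·5.01)/(0.484+0.290·0.912)] = 1.669·ln(1.937/0.7484) = 1.587 mol/L.
Then C_S = (C_{R0}−C_R) − C_T = 4.098 − 1.587 = 2.511 mol/L.
Y_S = C_S/C_{R0} = 2.511/5.01 = 0.501.

0.501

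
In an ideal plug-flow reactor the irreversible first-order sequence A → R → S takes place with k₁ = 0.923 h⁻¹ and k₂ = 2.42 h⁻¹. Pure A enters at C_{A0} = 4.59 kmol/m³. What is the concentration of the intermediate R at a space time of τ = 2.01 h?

The intermediate concentration in a first-order A→B→C sequence is C_R = k₁C_{A0}(e^(−k₁τ) − e^(−k₂τ))/(k₂−k₁).
e^(−k₁τ) = e^(−0.923×2.01) = e^(−1.855) = 0.1564; e^(−k₂τ) = e^(−4.864) = 0.007718.
C_R = 0.923×4.59/(2.42−0.923) × (0.1564−0.007718) = 2.830×0.1487 = 0.4208 kmol/m³.

0.421 kmol/m³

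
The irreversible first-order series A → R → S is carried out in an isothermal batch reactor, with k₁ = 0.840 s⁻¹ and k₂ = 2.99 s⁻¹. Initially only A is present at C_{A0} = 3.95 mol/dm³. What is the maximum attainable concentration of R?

0.676 mol/dm³

Evaluating C_R at t_opt = ln(k₂/k₁)/(k₂−k₁) gives C_{R,max}/C_{A0} = (k₁/k₂)^[k₂/(k₂−k₁)].
= (0.840/2.99)^(2.99/(2.99−0.840)) = (0.2809)^(1.391) = 0.1711.
C_{R,max} = 0.1711×3.95 = 0.676 mol/dm³.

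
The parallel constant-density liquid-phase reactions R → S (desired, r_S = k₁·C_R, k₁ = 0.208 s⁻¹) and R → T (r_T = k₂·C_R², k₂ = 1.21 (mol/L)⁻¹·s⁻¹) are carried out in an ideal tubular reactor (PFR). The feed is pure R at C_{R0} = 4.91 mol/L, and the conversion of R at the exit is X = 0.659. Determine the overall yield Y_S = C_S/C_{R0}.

0.0354

C_R = C_{R0}(1−X) = 1.674 mol/L.
Along a PFR/batch, dC_S/dC_R = −r_S/(r_S+r_T) = −k₁/(k₁+k₂·C_R).
Integrating from C_{R0} to C_R: C_S = (0.208/1.21)·ln[(0.208+1.21·4.91)/(0.208+1.21·1.67)] = 0.1719·ln(6.149/2.234) = 0.1741 mol/L.
Y_S = C_S/C_{R0} = 0.1741/4.91 = 0.0354.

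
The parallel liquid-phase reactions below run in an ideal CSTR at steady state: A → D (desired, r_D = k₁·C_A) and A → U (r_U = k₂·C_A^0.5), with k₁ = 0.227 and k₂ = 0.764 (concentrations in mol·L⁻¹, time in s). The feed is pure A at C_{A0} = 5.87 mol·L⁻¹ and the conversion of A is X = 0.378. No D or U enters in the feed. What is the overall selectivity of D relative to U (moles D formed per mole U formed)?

0.568

Exit C_A = C_{A0}(1−X) = 5.87×0.622 = 3.651 mol·L⁻¹.
Rates in a CSTR are evaluated at the outlet concentration: r_D = 0.227×3.651 = 0.8288, r_U = 0.764×3.651^0.5 = 1.460.
Overall selectivity = C_D/C_U = r_Dτ/(r_Uτ) = r_D/r_U = 0.568.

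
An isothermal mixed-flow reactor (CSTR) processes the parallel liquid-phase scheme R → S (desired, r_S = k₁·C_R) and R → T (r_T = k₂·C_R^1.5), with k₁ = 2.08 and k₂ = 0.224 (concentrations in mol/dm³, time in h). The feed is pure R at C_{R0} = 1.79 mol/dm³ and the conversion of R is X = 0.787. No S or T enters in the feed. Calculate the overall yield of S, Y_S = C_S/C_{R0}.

0.738

Exit C_R = C_{R0}(1−X) = 1.79×0.213 = 0.3813 mol/dm³.
Rates in a CSTR are evaluated at the outlet concentration: r_S = 2.08×0.3813 = 0.7930, r_T = 0.224×0.3813^1.5 = 0.05273.
Fraction of consumed R going to S: r_S/(r_S+r_T) = 0.9376.
C_S = 0.9376·C_{R0}·X = 0.9376×1.79×0.787 = 1.32 mol/dm³; Y_S = C_S/C_{R0} = 0.738.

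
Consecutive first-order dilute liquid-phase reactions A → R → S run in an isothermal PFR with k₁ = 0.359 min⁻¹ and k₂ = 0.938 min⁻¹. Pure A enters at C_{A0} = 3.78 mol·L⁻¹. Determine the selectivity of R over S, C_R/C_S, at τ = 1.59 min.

For first-order series with pure A initially, C_R(τ) = k₁C_{A0}/(k₂−k₁)·(e^(−k₁τ) − e^(−k₂τ)).
e^(−k₁τ) = e^(−0.359×1.59) = e^(−0.5708) = 0.5651; e^(−k₂τ) = e^(−1.491) = 0.2251.
C_R = 0.359×3.78/(0.938−0.359) × (0.5651−0.2251) = 2.344×0.3400 = 0.7969 mol·L⁻¹.
C_A = C_{A0}e^(−k₁τ) = 2.136 mol·L⁻¹, so C_S = C_{A0}−C_A−C_R = 0.8471 mol·L⁻¹; C_R/C_S = 0.941.

0.941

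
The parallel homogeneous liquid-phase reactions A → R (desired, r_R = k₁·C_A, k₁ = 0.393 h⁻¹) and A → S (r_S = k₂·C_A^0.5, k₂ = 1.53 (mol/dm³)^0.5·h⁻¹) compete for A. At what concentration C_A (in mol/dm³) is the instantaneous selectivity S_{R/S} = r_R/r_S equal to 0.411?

2.56 mol/dm³

S_{R/S} = (k₁/k₂)·C_A^0.5 ⇒ C_A = (S·k₂/k₁)^(2).
= (0.411×1.53/0.393)^(2) = (1.600)^(2) = 2.56 mol/dm³.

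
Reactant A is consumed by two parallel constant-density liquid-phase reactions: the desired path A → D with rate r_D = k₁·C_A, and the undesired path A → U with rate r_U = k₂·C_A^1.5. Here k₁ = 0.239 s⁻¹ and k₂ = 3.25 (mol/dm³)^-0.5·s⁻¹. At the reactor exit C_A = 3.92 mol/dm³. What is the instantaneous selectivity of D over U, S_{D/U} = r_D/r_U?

0.0371

S_{D/U} = r_D/r_U = (k₁·C_A)/(k₂·C_A^1.5) = (k₁/k₂)·C_A^-0.5.
= (0.239×3.920) / (3.25×3.920^1.5) = 0.9369/25.22 = 0.0371.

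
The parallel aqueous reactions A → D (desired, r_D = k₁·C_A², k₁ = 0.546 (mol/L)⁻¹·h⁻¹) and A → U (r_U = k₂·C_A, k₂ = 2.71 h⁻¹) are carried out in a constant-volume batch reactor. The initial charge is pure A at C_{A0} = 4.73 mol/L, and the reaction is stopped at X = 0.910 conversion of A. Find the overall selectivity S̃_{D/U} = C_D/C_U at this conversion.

0.477

C_A = C_{A0}(1−X) = 0.4257 mol/L.
Along a PFR/batch, dC_U/dC_A = −r_U/(r_D+r_U) = −k₂/(k₂+k₁·C_A).
Integrating from C_{A0} to C_A: C_U = (2.71/0.546)·ln[(2.71+0.546·4.73)/(2.71+0.546·0.426)] = 4.963·ln(5.293/2.942) = 2.914 mol/L.
Then C_D = (C_{A0}−C_A) − C_U = 4.304 − 2.914 = 1.390 mol/L.
S̃_{D/U} = C_D/C_U = 1.390/2.914 = 0.477.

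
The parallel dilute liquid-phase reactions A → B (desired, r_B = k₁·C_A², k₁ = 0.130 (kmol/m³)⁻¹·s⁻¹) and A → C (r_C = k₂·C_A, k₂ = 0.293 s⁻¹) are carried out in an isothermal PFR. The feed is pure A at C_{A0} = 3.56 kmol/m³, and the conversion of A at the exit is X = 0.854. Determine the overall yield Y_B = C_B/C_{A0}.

C_A = C_{A0}(1−X) = 0.5198 kmol/m³.
Along a PFR/batch, dC_C/dC_A = −r_C/(r_B+r_C) = −k₂/(k₂+k₁·C_A).
Integrating from C_{A0} to C_A: C_C = (0.293/0.130)·ln[(0.293+0.130·3.56)/(0.293+0.130·0.520)] = 2.254·ln(0.7558/0.3606) = 1.668 kmol/m³.
Then C_B = (C_{A0}−C_A) − C_C = 3.040 − 1.668 = 1.372 kmol/m³.
Y_B = C_B/C_{A0} = 1.372/3.56 = 0.385.

0.385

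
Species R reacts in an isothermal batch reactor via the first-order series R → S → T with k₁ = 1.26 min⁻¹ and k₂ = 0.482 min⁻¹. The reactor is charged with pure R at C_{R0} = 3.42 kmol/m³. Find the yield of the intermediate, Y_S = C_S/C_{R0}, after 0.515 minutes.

The intermediate concentration in a first-order A→B→C sequence is C_S = k₁C_{R0}(e^(−k₁t) − e^(−k₂t))/(k₂−k₁).
e^(−k₁t) = e^(−1.26×0.515) = e^(−0.6489) = 0.5226; e^(−k₂t) = e^(−0.2482) = 0.7802.
C_S = 1.26×3.42/(0.482−1.26) × (0.5226−0.7802) = (-5.539)×(-0.2576) = 1.427 kmol/m³.
Y_S = C_S/C_{R0} = 1.427/3.42 = 0.417.

0.417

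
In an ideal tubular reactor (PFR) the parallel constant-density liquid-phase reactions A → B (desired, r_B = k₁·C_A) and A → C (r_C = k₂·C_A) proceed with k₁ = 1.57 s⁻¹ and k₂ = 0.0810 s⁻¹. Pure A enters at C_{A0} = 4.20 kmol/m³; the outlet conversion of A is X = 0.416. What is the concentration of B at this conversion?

1.66 kmol/m³

C_A = C_{A0}(1−X) = 2.453 kmol/m³.
Both paths are first order in A, so the instantaneous fraction to B is constant: dC_B/d(−C_A) = k₁/(k₁+k₂) = 0.9509.
C_B = 0.9509·(C_{A0}−C_A) = 0.9509×1.747 = 1.66 kmol/m³.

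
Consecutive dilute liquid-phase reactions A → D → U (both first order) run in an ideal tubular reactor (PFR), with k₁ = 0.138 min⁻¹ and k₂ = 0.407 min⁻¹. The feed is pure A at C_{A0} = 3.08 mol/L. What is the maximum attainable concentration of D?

Evaluating C_D at τ_opt = ln(k₂/k₁)/(k₂−k₁) gives C_{D,max}/C_{A0} = (k₁/k₂)^[k₂/(k₂−k₁)].
= (0.138/0.407)^(0.407/(0.407−0.138)) = (0.3391)^(1.513) = 0.1947.
C_{D,max} = 0.1947×3.08 = 0.600 mol/L.

0.600 mol/L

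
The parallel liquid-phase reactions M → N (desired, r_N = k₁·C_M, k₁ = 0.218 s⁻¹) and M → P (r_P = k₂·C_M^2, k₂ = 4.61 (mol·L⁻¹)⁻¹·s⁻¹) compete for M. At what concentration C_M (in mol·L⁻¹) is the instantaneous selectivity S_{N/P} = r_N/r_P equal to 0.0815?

S_{N/P} = (k₁/k₂)·C_M⁻¹ ⇒ C_M = (S·k₂/k₁)^(-1).
= (0.0815×4.61/0.218)^(-1) = (1.723)^(-1) = 0.580 mol·L⁻¹.

0.580 mol·L⁻¹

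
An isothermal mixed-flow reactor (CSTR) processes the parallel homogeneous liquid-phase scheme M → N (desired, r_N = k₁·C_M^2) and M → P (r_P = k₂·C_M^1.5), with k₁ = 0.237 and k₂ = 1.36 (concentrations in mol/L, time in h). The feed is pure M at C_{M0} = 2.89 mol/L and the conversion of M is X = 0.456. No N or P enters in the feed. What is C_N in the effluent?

0.236 mol/L

Exit C_M = C_{M0}(1−X) = 2.89×0.544 = 1.572 mol/L.
A CSTR operates uniformly at the exit composition, giving r_N = 0.5858 and r_P = 2.681 (each k·C_M^n at C_M = 1.572).
Fraction of consumed M going to N: r_N/(r_N+r_P) = 0.1793.
C_N = 0.1793·C_{M0}·X = 0.1793×2.89×0.456 = 0.236 mol/L.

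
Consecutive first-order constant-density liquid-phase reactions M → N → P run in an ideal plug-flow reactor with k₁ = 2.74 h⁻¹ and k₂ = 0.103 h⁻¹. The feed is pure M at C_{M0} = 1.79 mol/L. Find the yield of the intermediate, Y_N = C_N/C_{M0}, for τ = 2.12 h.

0.832

For first-order series with pure M initially, C_N(τ) = k₁C_{M0}/(k₂−k₁)·(e^(−k₁τ) − e^(−k₂τ)).
e^(−k₁τ) = e^(−2.74×2.12) = e^(−5.809) = 0.003001; e^(−k₂τ) = e^(−0.2184) = 0.8038.
C_N = 2.74×1.79/(0.103−2.74) × (0.003001−0.8038) = (-1.860)×(-0.8008) = 1.489 mol/L.
Y_N = C_N/C_{M0} = 1.489/1.79 = 0.832.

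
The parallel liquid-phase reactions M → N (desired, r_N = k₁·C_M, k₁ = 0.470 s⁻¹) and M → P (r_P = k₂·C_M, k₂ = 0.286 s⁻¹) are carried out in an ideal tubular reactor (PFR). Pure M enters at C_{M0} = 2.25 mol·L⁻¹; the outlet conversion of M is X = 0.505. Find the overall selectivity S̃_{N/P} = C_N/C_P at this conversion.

C_M = C_{M0}(1−X) = 1.114 mol·L⁻¹.
Both paths are first order in M, so the instantaneous fraction to N is constant: dC_N/d(−C_M) = k₁/(k₁+k₂) = 0.6217.
C_N = 0.6217·(C_{M0}−C_M) = 0.6217×1.136 = 0.706 mol·L⁻¹.
C_P = (C_{M0}−C_M)−C_N = 0.4299 mol·L⁻¹; S̃_{N/P} = 0.7064/0.4299 = 1.64.

1.64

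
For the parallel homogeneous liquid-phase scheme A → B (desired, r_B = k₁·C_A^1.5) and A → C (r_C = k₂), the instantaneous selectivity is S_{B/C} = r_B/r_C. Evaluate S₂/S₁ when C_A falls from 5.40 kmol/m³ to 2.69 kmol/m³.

S_{B/C} = (k₁/k₂)·C_A^1.5, so S₂/S₁ = (C_{A,2}/C_{A,1})^1.5.
= (2.69/5.40)^1.5 = (0.4981)^1.5 = 0.352.

0.352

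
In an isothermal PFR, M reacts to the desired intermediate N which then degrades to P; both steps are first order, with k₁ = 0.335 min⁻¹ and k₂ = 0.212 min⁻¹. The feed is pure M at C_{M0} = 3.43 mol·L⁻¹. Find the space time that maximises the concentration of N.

3.72 min

The intermediate peaks when r₁ = r₂, i.e. k₁e^(−k₁τ) = k₂e^(−k₂τ), giving τ_opt = ln(k₂/k₁)/(k₂−k₁).
= ln(0.212/0.335)/(0.212−0.335) = ln(0.6328)/-0.1230 = -0.4575/-0.1230 = 3.72 min.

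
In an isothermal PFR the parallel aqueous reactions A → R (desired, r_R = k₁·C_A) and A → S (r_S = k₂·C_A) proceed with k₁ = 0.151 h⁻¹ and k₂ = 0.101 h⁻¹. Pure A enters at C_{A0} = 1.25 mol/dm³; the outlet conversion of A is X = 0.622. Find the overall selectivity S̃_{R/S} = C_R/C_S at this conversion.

1.50

C_A = C_{A0}(1−X) = 0.4725 mol/dm³.
Both paths are first order in A, so the instantaneous fraction to R is constant: dC_R/d(−C_A) = k₁/(k₁+k₂) = 0.5992.
C_R = 0.5992·(C_{A0}−C_A) = 0.5992×0.7775 = 0.466 mol/dm³.
C_S = (C_{A0}−C_A)−C_R = 0.3116 mol/dm³; S̃_{R/S} = 0.4659/0.3116 = 1.50.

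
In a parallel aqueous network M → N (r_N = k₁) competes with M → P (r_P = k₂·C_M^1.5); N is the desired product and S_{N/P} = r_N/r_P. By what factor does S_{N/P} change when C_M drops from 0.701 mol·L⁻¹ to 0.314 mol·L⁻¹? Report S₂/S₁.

3.34

S_{N/P} = (k₁/k₂)·C_M^-1.5, so S₂/S₁ = (C_{M,2}/C_{M,1})^-1.5.
= (0.314/0.701)^(-1.5) = (0.4479)^(-1.5) = 3.34.
Selectivity toward N rises as C_M falls — low-concentration operation is favoured.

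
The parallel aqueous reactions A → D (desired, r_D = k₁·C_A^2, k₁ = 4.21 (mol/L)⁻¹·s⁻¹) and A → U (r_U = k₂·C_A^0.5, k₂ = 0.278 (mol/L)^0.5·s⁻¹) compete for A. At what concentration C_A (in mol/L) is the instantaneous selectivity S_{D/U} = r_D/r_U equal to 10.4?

S_{D/U} = (k₁/k₂)·C_A^1.5 ⇒ C_A = (S·k₂/k₁)^(1/1.5).
= (10.4×0.278/4.21)^(0.6667) = (0.6867)^(0.6667) = 0.778 mol/L.

0.778 mol/L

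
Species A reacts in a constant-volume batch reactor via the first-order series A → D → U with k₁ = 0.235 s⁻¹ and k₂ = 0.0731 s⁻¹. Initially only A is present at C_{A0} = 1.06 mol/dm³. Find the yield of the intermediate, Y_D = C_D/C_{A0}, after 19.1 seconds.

0.343

The intermediate concentration in a first-order A→B→C sequence is C_D = k₁C_{A0}(e^(−k₁t) − e^(−k₂t))/(k₂−k₁).
e^(−k₁t) = e^(−0.235×19.1) = e^(−4.489) = 0.01124; e^(−k₂t) = e^(−1.396) = 0.2475.
C_D = 0.235×1.06/(0.0731−0.235) × (0.01124−0.2475) = (-1.539)×(-0.2363) = 0.3636 mol/dm³.
Y_D = C_D/C_{A0} = 0.3636/1.06 = 0.343.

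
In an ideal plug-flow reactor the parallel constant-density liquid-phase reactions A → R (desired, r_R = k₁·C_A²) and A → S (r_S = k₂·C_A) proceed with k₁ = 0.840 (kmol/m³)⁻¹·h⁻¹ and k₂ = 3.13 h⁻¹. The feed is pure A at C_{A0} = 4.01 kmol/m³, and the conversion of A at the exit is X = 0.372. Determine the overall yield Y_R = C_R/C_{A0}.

C_A = C_{A0}(1−X) = 2.518 kmol/m³.
Along a PFR/batch, dC_S/dC_A = −r_S/(r_R+r_S) = −k₂/(k₂+k₁·C_A).
Integrating from C_{A0} to C_A: C_S = (3.13/0.840)·ln[(3.13+0.840·4.01)/(3.13+0.840·2.52)] = 3.726·ln(6.498/5.245) = 0.7982 kmol/m³.
Then C_R = (C_{A0}−C_A) − C_S = 1.492 − 0.7982 = 0.6935 kmol/m³.
Y_R = C_R/C_{A0} = 0.6935/4.01 = 0.173.

0.173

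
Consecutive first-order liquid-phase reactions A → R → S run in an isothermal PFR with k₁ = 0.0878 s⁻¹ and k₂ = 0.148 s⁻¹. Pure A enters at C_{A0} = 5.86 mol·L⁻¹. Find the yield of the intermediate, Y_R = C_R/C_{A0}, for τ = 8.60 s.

0.277

Solving the coupled first-order balances gives C_R(τ) = [k₁/(k₂−k₁)]·C_{A0}·(e^(−k₁τ) − e^(−k₂τ)).
e^(−k₁τ) = e^(−0.0878×8.60) = e^(−0.7551) = 0.4700; e^(−k₂τ) = e^(−1.273) = 0.2800.
C_R = 0.0878×5.86/(0.148−0.0878) × (0.4700−0.2800) = 8.547×0.1899 = 1.623 mol·L⁻¹.
Y_R = C_R/C_{A0} = 1.623/5.86 = 0.277.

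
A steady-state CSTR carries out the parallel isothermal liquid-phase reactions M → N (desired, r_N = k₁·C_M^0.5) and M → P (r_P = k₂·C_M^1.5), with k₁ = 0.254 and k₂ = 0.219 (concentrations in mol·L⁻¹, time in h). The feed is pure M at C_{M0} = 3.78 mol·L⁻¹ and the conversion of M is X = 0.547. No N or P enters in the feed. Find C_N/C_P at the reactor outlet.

Exit C_M = C_{M0}(1−X) = 3.78×0.453 = 1.712 mol·L⁻¹.
Rates in a CSTR are evaluated at the outlet concentration: r_N = 0.254×1.712^0.5 = 0.3324, r_P = 0.219×1.712^1.5 = 0.4907.
Overall selectivity = C_N/C_P = r_Nτ/(r_Pτ) = r_N/r_P = 0.677.

0.677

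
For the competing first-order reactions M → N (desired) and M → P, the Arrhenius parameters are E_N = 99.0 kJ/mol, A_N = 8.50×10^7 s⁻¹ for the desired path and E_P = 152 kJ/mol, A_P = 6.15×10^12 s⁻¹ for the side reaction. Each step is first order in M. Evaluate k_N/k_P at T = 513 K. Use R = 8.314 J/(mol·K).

3.45

With equal orders, S_{N/P} = k_N/k_P = (A_N/A_P)·exp[(E_P−E_N)/(RT)].
(E_P−E_N)/(RT) = (152−99.0)×10³/(8.314×513) = 53000/4265 = 12.43.
k_N/k_P = (8.50×10^7/6.15×10^12)·exp(12.43) = 1.382×10^-5 × 2.493×10^5 = 3.45.
Since E_N < E_P, lowering the temperature improves selectivity toward N.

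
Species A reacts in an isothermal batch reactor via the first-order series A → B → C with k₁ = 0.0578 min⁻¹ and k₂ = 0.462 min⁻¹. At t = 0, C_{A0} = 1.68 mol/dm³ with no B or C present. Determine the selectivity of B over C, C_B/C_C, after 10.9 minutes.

The intermediate concentration in a first-order A→B→C sequence is C_B = k₁C_{A0}(e^(−k₁t) − e^(−k₂t))/(k₂−k₁).
e^(−k₁t) = e^(−0.0578×10.9) = e^(−0.6300) = 0.5326; e^(−k₂t) = e^(−5.036) = 0.006501.
C_B = 0.0578×1.68/(0.462−0.0578) × (0.5326−0.006501) = 0.2402×0.5261 = 0.1264 mol/dm³.
C_A = C_{A0}e^(−k₁t) = 0.8947 mol/dm³, so C_C = C_{A0}−C_A−C_B = 0.6589 mol/dm³; C_B/C_C = 0.192.

0.192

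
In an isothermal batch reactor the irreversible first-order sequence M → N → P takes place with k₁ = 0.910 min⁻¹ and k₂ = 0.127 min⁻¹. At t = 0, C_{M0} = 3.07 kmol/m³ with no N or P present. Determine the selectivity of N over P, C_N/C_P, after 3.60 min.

The intermediate concentration in a first-order A→B→C sequence is C_N = k₁C_{M0}(e^(−k₁t) − e^(−k₂t))/(k₂−k₁).
e^(−k₁t) = e^(−0.910×3.60) = e^(−3.276) = 0.03778; e^(−k₂t) = e^(−0.4572) = 0.6331.
C_N = 0.910×3.07/(0.127−0.910) × (0.03778−0.6331) = (-3.568)×(-0.5953) = 2.124 kmol/m³.
C_M = C_{M0}e^(−k₁t) = 0.1160 kmol/m³, so C_P = C_{M0}−C_M−C_N = 0.8301 kmol/m³; C_N/C_P = 2.56.

2.56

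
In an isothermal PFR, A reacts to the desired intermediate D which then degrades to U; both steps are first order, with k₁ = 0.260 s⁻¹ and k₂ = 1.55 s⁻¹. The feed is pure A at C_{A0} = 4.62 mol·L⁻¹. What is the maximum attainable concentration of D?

0.541 mol·L⁻¹

For a first-order series the maximum intermediate yield is C_{D,max}/C_{A0} = (k₁/k₂)^[k₂/(k₂−k₁)].
= (0.260/1.55)^(1.55/(1.55−0.260)) = (0.1677)^(1.202) = 0.1170.
C_{D,max} = 0.1170×4.62 = 0.541 mol·L⁻¹.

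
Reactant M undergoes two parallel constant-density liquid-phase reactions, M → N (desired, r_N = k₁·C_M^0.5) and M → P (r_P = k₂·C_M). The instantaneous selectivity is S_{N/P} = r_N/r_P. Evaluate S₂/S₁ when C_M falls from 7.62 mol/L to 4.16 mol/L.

1.35

S_{N/P} = (k₁/k₂)·C_M^-0.5, so S₂/S₁ = (C_{M,2}/C_{M,1})^-0.5.
= (4.16/7.62)^(-0.5) = (0.5459)^(-0.5) = 1.35.
Selectivity toward N rises as C_M falls — low-concentration operation is favoured.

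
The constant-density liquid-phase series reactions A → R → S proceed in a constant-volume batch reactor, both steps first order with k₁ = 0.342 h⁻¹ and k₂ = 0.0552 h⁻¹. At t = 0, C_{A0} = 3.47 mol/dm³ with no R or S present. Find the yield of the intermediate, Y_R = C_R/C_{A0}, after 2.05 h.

For first-order series with pure A initially, C_R(t) = k₁C_{A0}/(k₂−k₁)·(e^(−k₁t) − e^(−k₂t)).
e^(−k₁t) = e^(−0.342×2.05) = e^(−0.7011) = 0.4960; e^(−k₂t) = e^(−0.1132) = 0.8930.
C_R = 0.342×3.47/(0.0552−0.342) × (0.4960−0.8930) = (-4.138)×(-0.3970) = 1.643 mol/dm³.
Y_R = C_R/C_{A0} = 1.643/3.47 = 0.473.

0.473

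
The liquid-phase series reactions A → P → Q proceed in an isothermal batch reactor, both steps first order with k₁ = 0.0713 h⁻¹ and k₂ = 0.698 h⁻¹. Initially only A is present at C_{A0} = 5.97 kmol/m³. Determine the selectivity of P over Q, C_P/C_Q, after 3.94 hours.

0.473

For first-order series with pure A initially, C_P(t) = k₁C_{A0}/(k₂−k₁)·(e^(−k₁t) − e^(−k₂t)).
e^(−k₁t) = e^(−0.0713×3.94) = e^(−0.2809) = 0.7551; e^(−k₂t) = e^(−2.750) = 0.06392.
C_P = 0.0713×5.97/(0.698−0.0713) × (0.7551−0.06392) = 0.6792×0.6912 = 0.4694 kmol/m³.
C_A = C_{A0}e^(−k₁t) = 4.508 kmol/m³, so C_Q = C_{A0}−C_A−C_P = 0.9927 kmol/m³; C_P/C_Q = 0.473.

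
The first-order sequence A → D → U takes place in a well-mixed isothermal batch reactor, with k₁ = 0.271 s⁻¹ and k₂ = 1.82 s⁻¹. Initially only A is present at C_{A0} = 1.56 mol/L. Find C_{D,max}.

Evaluating C_D at t_opt = ln(k₂/k₁)/(k₂−k₁) gives C_{D,max}/C_{A0} = (k₁/k₂)^[k₂/(k₂−k₁)].
= (0.271/1.82)^(1.82/(1.82−0.271)) = (0.1489)^(1.175) = 0.1067.
C_{D,max} = 0.1067×1.56 = 0.166 mol/L.

0.166 mol/L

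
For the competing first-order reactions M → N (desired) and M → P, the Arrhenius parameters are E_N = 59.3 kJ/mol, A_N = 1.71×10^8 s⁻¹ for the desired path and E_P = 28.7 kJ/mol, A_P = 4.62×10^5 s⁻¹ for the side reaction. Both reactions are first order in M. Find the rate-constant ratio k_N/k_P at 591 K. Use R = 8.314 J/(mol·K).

With equal orders, S_{N/P} = k_N/k_P = (A_N/A_P)·exp[(E_P−E_N)/(RT)].
(E_P−E_N)/(RT) = (28.7−59.3)×10³/(8.314×591) = -30600/4914 = -6.228.
k_N/k_P = (1.71×10^8/4.62×10^5)·exp(-6.228) = 370.1 × 0.001974 = 0.731.
Since E_N > E_P, raising the temperature improves selectivity toward N.

0.731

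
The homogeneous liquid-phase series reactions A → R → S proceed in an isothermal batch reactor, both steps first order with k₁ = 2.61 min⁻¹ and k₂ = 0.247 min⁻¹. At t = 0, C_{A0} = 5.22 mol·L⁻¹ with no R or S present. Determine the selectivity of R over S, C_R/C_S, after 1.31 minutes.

3.74

The intermediate concentration in a first-order A→B→C sequence is C_R = k₁C_{A0}(e^(−k₁t) − e^(−k₂t))/(k₂−k₁).
e^(−k₁t) = e^(−2.61×1.31) = e^(−3.419) = 0.03274; e^(−k₂t) = e^(−0.3236) = 0.7236.
C_R = 2.61×5.22/(0.247−2.61) × (0.03274−0.7236) = (-5.766)×(-0.6908) = 3.983 mol·L⁻¹.
C_A = C_{A0}e^(−k₁t) = 0.1709 mol·L⁻¹, so C_S = C_{A0}−C_A−C_R = 1.066 mol·L⁻¹; C_R/C_S = 3.74.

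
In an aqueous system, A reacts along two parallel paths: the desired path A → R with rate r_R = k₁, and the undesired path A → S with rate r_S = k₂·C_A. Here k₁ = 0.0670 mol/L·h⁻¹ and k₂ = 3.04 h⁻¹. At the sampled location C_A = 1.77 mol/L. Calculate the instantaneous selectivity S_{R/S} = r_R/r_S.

S_{R/S} = r_R/r_S = (k₁)/(k₂·C_A) = (k₁/k₂)·C_A⁻¹.
= (0.0670) / (3.04×1.770) = 0.06700/5.381 = 0.0125.
The undesired path is higher order in A, so low C_A (CSTR or dilute feed) favours R.

0.0125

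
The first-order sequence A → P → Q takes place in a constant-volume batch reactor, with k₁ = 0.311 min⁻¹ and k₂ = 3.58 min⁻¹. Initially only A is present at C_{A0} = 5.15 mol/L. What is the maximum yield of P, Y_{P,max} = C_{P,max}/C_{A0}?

At the optimum, C_{P,max}/C_{A0} = (k₁/k₂)^[k₂/(k₂−k₁)].
= (0.311/3.58)^(3.58/(3.58−0.311)) = (0.08687)^(1.095) = 0.06885.

0.0689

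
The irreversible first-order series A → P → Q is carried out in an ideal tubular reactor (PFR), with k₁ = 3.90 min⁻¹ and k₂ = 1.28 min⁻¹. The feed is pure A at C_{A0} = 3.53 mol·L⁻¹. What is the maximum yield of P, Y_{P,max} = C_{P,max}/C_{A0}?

0.580

At the optimum, C_{P,max}/C_{A0} = (k₁/k₂)^[k₂/(k₂−k₁)].
= (3.90/1.28)^(1.28/(1.28−3.90)) = (3.047)^(-0.4885) = 0.5802.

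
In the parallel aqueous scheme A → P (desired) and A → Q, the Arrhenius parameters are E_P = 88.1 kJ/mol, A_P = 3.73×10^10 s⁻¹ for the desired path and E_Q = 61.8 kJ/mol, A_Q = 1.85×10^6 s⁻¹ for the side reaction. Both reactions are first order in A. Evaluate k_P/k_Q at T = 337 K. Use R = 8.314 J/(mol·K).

With equal orders, S_{P/Q} = k_P/k_Q = (A_P/A_Q)·exp[(E_Q−E_P)/(RT)].
(E_Q−E_P)/(RT) = (61.8−88.1)×10³/(8.314×337) = -26300/2802 = -9.387.
k_P/k_Q = (3.73×10^10/1.85×10^6)·exp(-9.387) = 20162 × 8.383×10^-5 = 1.69.

1.69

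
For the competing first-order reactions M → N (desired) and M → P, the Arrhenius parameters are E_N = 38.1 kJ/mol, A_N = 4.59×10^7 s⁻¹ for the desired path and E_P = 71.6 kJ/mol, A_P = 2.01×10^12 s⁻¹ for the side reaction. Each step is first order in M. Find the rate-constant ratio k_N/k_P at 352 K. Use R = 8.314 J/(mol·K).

Since both paths have the same order in M, the concentration cancels and S_{N/P} = k_N/k_P = (A_N/A_P)·exp[(E_P−E_N)/(RT)].
(E_P−E_N)/(RT) = (71.6−38.1)×10³/(8.314×352) = 33500/2927 = 11.45.
k_N/k_P = (4.59×10^7/2.01×10^12)·exp(11.45) = 2.284×10^-5 × 93621 = 2.14.

2.14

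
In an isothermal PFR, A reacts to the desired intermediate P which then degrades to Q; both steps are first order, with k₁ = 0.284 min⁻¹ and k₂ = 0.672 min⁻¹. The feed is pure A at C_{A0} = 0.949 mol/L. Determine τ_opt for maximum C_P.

2.22 min

For first-order series the maximum of C_P occurs at τ_opt = ln(k₂/k₁)/(k₂−k₁).
= ln(0.672/0.284)/(0.672−0.284) = ln(2.366)/0.3880 = 0.8613/0.3880 = 2.22 min.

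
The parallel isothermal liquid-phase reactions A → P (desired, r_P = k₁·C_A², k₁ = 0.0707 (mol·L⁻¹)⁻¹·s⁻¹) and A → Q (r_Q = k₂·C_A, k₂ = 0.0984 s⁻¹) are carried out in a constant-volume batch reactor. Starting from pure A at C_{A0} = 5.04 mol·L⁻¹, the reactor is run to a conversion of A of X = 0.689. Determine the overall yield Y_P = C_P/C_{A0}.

0.475

C_A = C_{A0}(1−X) = 1.567 mol·L⁻¹.
Along a PFR/batch, dC_Q/dC_A = −r_Q/(r_P+r_Q) = −k₂/(k₂+k₁·C_A).
Integrating from C_{A0} to C_A: C_Q = (0.0984/0.0707)·ln[(0.0984+0.0707·5.04)/(0.0984+0.0707·1.57)] = 1.392·ln(0.4547/0.2092) = 1.080 mol·L⁻¹.
Then C_P = (C_{A0}−C_A) − C_Q = 3.473 − 1.080 = 2.392 mol·L⁻¹.
Y_P = C_P/C_{A0} = 2.392/5.04 = 0.475.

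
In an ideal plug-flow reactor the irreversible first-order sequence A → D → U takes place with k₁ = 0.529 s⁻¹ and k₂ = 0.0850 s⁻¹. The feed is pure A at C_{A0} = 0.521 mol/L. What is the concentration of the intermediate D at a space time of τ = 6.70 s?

0.333 mol/L

Solving the coupled first-order balances gives C_D(τ) = [k₁/(k₂−k₁)]·C_{A0}·(e^(−k₁τ) − e^(−k₂τ)).
e^(−k₁τ) = e^(−0.529×6.70) = e^(−3.544) = 0.02889; e^(−k₂τ) = e^(−0.5695) = 0.5658.
C_D = 0.529×0.521/(0.0850−0.529) × (0.02889−0.5658) = (-0.6207)×(-0.5369) = 0.3333 mol/L.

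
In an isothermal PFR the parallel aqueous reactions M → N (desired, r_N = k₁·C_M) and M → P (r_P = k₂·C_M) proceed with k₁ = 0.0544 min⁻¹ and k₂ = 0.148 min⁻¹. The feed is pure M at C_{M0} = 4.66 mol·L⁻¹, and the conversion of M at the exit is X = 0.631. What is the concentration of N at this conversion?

C_M = C_{M0}(1−X) = 1.720 mol·L⁻¹.
Both paths are first order in M, so the instantaneous fraction to N is constant: dC_N/d(−C_M) = k₁/(k₁+k₂) = 0.2688.
C_N = 0.2688·(C_{M0}−C_M) = 0.2688×2.940 = 0.790 mol·L⁻¹.

0.790 mol·L⁻¹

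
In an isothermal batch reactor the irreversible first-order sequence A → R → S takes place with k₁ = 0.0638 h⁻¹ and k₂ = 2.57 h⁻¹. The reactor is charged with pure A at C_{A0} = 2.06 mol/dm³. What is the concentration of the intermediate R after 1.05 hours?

Solving the coupled first-order balances gives C_R(t) = [k₁/(k₂−k₁)]·C_{A0}·(e^(−k₁t) − e^(−k₂t)).
e^(−k₁t) = e^(−0.0638×1.05) = e^(−0.06699) = 0.9352; e^(−k₂t) = e^(−2.699) = 0.06731.
C_R = 0.0638×2.06/(2.57−0.0638) × (0.9352−0.06731) = 0.05244×0.8679 = 0.04551 mol/dm³.

0.0455 mol/dm³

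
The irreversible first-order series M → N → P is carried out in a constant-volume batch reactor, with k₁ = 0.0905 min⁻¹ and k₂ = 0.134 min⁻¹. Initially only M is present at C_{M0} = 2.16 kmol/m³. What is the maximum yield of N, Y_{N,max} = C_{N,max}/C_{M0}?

At the optimum, C_{N,max}/C_{M0} = (k₁/k₂)^[k₂/(k₂−k₁)].
= (0.0905/0.134)^(0.134/(0.134−0.0905)) = (0.6754)^(3.080) = 0.2985.

0.298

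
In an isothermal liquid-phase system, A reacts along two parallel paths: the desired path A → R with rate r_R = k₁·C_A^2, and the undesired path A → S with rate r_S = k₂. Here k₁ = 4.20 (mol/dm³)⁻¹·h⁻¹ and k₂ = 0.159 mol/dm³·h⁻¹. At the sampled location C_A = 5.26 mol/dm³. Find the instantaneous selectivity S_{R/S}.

S_{R/S} = r_R/r_S = (k₁·C_A^2)/(k₂) = (k₁/k₂)·C_A^2.
= (4.20×5.260^2) / (0.159) = 116.2/0.1590 = 731.

731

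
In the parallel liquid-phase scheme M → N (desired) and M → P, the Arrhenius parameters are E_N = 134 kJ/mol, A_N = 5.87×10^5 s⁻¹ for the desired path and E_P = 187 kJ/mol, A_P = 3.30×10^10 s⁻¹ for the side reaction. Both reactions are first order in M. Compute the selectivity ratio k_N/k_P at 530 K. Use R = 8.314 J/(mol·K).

Since both paths have the same order in M, the concentration cancels and S_{N/P} = k_N/k_P = (A_N/A_P)·exp[(E_P−E_N)/(RT)].
(E_P−E_N)/(RT) = (187−134)×10³/(8.314×530) = 53000/4406 = 12.03.
k_N/k_P = (5.87×10^5/3.30×10^10)·exp(12.03) = 1.779×10^-5 × 1.674×10^5 = 2.98.

2.98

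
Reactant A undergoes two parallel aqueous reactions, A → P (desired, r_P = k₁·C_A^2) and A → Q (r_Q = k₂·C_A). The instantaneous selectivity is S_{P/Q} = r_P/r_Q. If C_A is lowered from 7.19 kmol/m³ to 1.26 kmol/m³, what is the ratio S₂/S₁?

S_{P/Q} = (k₁/k₂)·C_A, so S₂/S₁ = (C_{A,2}/C_{A,1}).
= 1.26/7.19 = 0.175.

0.175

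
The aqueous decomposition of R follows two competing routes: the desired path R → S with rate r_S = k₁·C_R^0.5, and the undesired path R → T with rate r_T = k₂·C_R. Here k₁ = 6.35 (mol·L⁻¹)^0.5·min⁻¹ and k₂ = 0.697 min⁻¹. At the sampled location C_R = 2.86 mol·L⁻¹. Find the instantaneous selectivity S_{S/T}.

5.39

S_{S/T} = r_S/r_T = (k₁·C_R^0.5)/(k₂·C_R) = (k₁/k₂)·C_R^-0.5.
= (6.35×2.860^0.5) / (0.697×2.860) = 10.74/1.993 = 5.39.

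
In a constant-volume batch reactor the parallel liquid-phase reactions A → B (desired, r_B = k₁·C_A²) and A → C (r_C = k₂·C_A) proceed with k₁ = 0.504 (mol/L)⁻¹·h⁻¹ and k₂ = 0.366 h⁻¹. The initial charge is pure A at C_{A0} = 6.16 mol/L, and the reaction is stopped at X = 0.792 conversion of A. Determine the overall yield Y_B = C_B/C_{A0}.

0.647

C_A = C_{A0}(1−X) = 1.281 mol/L.
Along a PFR/batch, dC_C/dC_A = −r_C/(r_B+r_C) = −k₂/(k₂+k₁·C_A).
Integrating from C_{A0} to C_A: C_C = (0.366/0.504)·ln[(0.366+0.504·6.16)/(0.366+0.504·1.28)] = 0.7262·ln(3.471/1.012) = 0.8951 mol/L.
Then C_B = (C_{A0}−C_A) − C_C = 4.879 − 0.8951 = 3.984 mol/L.
Y_B = C_B/C_{A0} = 3.984/6.16 = 0.647.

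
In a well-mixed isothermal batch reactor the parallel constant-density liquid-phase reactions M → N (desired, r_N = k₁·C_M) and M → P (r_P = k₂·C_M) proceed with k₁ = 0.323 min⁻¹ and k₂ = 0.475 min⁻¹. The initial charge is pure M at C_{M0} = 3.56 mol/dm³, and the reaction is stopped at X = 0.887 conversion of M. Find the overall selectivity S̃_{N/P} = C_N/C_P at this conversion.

C_M = C_{M0}(1−X) = 0.4023 mol/dm³.
Both paths are first order in M, so the instantaneous fraction to N is constant: dC_N/d(−C_M) = k₁/(k₁+k₂) = 0.4048.
C_N = 0.4048·(C_{M0}−C_M) = 0.4048×3.158 = 1.28 mol/dm³.
C_P = (C_{M0}−C_M)−C_N = 1.880 mol/dm³; S̃_{N/P} = 1.278/1.880 = 0.680.

0.680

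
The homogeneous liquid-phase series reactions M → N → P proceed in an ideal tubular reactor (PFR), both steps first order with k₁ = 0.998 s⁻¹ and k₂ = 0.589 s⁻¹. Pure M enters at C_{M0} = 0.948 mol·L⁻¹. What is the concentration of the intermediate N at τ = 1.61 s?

0.432 mol·L⁻¹

For first-order series with pure M initially, C_N(τ) = k₁C_{M0}/(k₂−k₁)·(e^(−k₁τ) − e^(−k₂τ)).
e^(−k₁τ) = e^(−0.998×1.61) = e^(−1.607) = 0.2005; e^(−k₂τ) = e^(−0.9483) = 0.3874.
C_N = 0.998×0.948/(0.589−0.998) × (0.2005−0.3874) = (-2.313)×(-0.1869) = 0.4323 mol·L⁻¹.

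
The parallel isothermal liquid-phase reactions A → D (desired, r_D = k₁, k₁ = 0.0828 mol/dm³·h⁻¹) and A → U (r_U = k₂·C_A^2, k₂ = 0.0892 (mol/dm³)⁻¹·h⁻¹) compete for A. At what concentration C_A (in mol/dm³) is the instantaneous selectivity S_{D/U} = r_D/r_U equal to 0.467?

1.41 mol/dm³

S_{D/U} = (k₁/k₂)·C_A^-2 ⇒ C_A = (S·k₂/k₁)^(-0.5).
= (0.467×0.0892/0.0828)^(-0.5) = (0.5031)^(-0.5) = 1.41 mol/dm³.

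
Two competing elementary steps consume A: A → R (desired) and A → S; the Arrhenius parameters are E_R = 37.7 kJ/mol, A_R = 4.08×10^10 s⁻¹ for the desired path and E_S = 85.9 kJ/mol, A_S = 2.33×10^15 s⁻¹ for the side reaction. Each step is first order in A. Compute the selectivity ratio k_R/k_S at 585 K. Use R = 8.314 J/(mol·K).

0.353

With equal orders, S_{R/S} = k_R/k_S = (A_R/A_S)·exp[(E_S−E_R)/(RT)].
(E_S−E_R)/(RT) = (85.9−37.7)×10³/(8.314×585) = 48200/4864 = 9.910.
k_R/k_S = (4.08×10^10/2.33×10^15)·exp(9.910) = 1.751×10^-5 × 20134 = 0.353.
Since E_R < E_S, lowering the temperature improves selectivity toward R.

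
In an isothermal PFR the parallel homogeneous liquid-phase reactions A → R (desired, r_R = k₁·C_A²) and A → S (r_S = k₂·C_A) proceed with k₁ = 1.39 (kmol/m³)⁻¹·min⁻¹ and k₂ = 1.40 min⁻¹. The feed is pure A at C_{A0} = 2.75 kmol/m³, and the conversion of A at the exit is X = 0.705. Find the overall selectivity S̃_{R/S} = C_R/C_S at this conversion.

C_A = C_{A0}(1−X) = 0.8113 kmol/m³.
Along a PFR/batch, dC_S/dC_A = −r_S/(r_R+r_S) = −k₂/(k₂+k₁·C_A).
Integrating from C_{A0} to C_A: C_S = (1.40/1.39)·ln[(1.40+1.39·2.75)/(1.40+1.39·0.811)] = 1.007·ln(5.223/2.528) = 0.7309 kmol/m³.
Then C_R = (C_{A0}−C_A) − C_S = 1.939 − 0.7309 = 1.208 kmol/m³.
S̃_{R/S} = C_R/C_S = 1.208/0.7309 = 1.65.

1.65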